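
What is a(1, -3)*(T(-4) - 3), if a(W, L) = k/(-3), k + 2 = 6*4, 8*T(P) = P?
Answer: 77/3 ≈ 25.667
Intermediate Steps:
T(P) = P/8
k = 22 (k = -2 + 6*4 = -2 + 24 = 22)
a(W, L) = -22/3 (a(W, L) = 22/(-3) = 22*(-⅓) = -22/3)
a(1, -3)*(T(-4) - 3) = -22*((⅛)*(-4) - 3)/3 = -22*(-½ - 3)/3 = -22/3*(-7/2) = 77/3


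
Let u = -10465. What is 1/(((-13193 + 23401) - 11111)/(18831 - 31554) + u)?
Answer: -4241/44381764 ≈ -9.5557e-5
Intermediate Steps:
1/(((-13193 + 23401) - 11111)/(18831 - 31554) + u) = 1/(((-13193 + 23401) - 11111)/(18831 - 31554) - 10465) = 1/((10208 - 11111)/(-12723) - 10465) = 1/(-903*(-1/12723) - 10465) = 1/(301/4241 - 10465) = 1/(-44381764/4241) = -4241/44381764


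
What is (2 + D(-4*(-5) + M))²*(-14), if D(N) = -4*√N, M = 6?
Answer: -5880 + 224*√26 ≈ -4737.8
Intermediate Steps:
(2 + D(-4*(-5) + M))²*(-14) = (2 - 4*√(-4*(-5) + 6))²*(-14) = (2 - 4*√(20 + 6))²*(-14) = (2 - 4*√26)²*(-14) = -14*(2 - 4*√26)²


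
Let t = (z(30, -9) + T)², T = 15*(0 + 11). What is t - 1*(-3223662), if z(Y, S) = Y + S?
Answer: 3258258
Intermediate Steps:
z(Y, S) = S + Y
T = 165 (T = 15*11 = 165)
t = 34596 (t = ((-9 + 30) + 165)² = (21 + 165)² = 186² = 34596)
t - 1*(-3223662) = 34596 - 1*(-3223662) = 34596 + 3223662 = 3258258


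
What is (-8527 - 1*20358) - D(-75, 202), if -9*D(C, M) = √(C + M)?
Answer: -28885 + √127/9 ≈ -28884.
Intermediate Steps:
D(C, M) = -√(C + M)/9
(-8527 - 1*20358) - D(-75, 202) = (-8527 - 1*20358) - (-1)*√(-75 + 202)/9 = (-8527 - 20358) - (-1)*√127/9 = -28885 + √127/9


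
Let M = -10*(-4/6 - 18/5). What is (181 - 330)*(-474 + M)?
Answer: 192806/3 ≈ 64269.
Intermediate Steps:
M = 128/3 (M = -10*(-4*⅙ - 18*⅕) = -10*(-⅔ - 18/5) = -10*(-64/15) = 128/3 ≈ 42.667)
(181 - 330)*(-474 + M) = (181 - 330)*(-474 + 128/3) = -149*(-1294/3) = 192806/3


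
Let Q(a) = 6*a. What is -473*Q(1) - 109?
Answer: -2947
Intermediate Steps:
-473*Q(1) - 109 = -2838 - 109 = -2947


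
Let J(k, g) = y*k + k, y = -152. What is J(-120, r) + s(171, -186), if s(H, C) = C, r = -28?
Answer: 17934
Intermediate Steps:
J(k, g) = -151*k (J(k, g) = -152*k + k = -151*k)
J(-120, r) + s(171, -186) = -151*(-120) - 186 = 18120 - 186 = 17934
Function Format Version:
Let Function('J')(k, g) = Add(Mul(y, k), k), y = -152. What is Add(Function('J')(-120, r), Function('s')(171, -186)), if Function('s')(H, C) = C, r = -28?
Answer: 17934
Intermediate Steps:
Function('J')(k, g) = Mul(-151, k) (Function('J')(k, g) = Add(Mul(-152, k), k) = Mul(-151, k))
Add(Function('J')(-120, r), Function('s')(171, -186)) = Add(Mul(-151, -120), -186) = Add(18120, -186) = 17934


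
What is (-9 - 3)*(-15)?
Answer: 180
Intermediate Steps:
(-9 - 3)*(-15) = -12*(-15) = 180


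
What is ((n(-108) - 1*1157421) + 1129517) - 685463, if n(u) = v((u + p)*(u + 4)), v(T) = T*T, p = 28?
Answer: 68509033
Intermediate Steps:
v(T) = T²
n(u) = (4 + u)²*(28 + u)² (n(u) = ((u + 28)*(u + 4))² = ((28 + u)*(4 + u))² = ((4 + u)*(28 + u))² = (4 + u)²*(28 + u)²)
((n(-108) - 1*1157421) + 1129517) - 685463 = (((112 + (-108)² + 32*(-108))² - 1*1157421) + 1129517) - 685463 = (((112 + 11664 - 3456)² - 1157421) + 1129517) - 685463 = ((8320² - 1157421) + 1129517) - 685463 = ((69222400 - 1157421) + 1129517) - 685463 = (68064979 + 1129517) - 685463 = 69194496 - 685463 = 68509033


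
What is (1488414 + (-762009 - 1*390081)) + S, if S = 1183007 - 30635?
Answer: 1488696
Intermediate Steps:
S = 1152372
(1488414 + (-762009 - 1*390081)) + S = (1488414 + (-762009 - 1*390081)) + 1152372 = (1488414 + (-762009 - 390081)) + 1152372 = (1488414 - 1152090) + 1152372 = 336324 + 1152372 = 1488696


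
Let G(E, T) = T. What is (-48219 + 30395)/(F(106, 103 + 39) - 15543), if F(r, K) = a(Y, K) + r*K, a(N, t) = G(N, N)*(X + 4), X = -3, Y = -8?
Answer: 17824/499 ≈ 35.719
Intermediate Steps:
a(N, t) = N (a(N, t) = N*(-3 + 4) = N*1 = N)
F(r, K) = -8 + K*r (F(r, K) = -8 + r*K = -8 + K*r)
(-48219 + 30395)/(F(106, 103 + 39) - 15543) = (-48219 + 30395)/((-8 + (103 + 39)*106) - 15543) = -17824/((-8 + 142*106) - 15543) = -17824/((-8 + 15052) - 15543) = -17824/(15044 - 15543) = -17824/(-499) = -17824*(-1/499) = 17824/499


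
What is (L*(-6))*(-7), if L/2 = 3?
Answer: 252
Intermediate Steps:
L = 6 (L = 2*3 = 6)
(L*(-6))*(-7) = (6*(-6))*(-7) = -36*(-7) = 252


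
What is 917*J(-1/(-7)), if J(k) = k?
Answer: 131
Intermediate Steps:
917*J(-1/(-7)) = 917*(-1/(-7)) = 917*(-1*(-⅐)) = 917*(⅐) = 131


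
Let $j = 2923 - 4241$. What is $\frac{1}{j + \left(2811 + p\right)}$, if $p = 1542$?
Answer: $\frac{1}{3035} \approx 0.00032949$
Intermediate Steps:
$j = -1318$
$\frac{1}{j + \left(2811 + p\right)} = \frac{1}{-1318 + \left(2811 + 1542\right)} = \frac{1}{-1318 + 4353} = \frac{1}{3035}$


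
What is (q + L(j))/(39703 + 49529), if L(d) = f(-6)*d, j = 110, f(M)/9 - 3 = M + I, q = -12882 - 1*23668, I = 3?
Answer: -18275/44616 ≈ -0.40961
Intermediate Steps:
q = -36550 (q = -12882 - 23668 = -36550)
f(M) = 54 + 9*M (f(M) = 27 + 9*(M + 3) = 27 + 9*(3 + M) = 27 + (27 + 9*M) = 54 + 9*M)
L(d) = 0 (L(d) = (54 + 9*(-6))*d = (54 - 54)*d = 0*d = 0)
(q + L(j))/(39703 + 49529) = (-36550 + 0)/(39703 + 49529) = -36550/89232 = -36550*1/89232 = -18275/44616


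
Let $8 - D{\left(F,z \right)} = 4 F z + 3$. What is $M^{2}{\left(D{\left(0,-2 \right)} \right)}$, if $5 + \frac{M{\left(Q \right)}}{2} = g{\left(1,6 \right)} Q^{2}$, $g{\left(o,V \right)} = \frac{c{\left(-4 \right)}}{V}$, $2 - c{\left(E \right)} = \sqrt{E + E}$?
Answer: $- \frac{4600}{9} - \frac{2000 i \sqrt{2}}{9} \approx -511.11 - 314.27 i$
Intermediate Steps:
$c{\left(E \right)} = 2 - \sqrt{2} \sqrt{E}$ ($c{\left(E \right)} = 2 - \sqrt{E + E} = 2 - \sqrt{2 E} = 2 - \sqrt{2} \sqrt{E}$)
$D{\left(F,z \right)} = 5 - 4 F z$ ($D{\left(F,z \right)} = 8 - \left(4 F z + 3\right) = 8 - \left(3 + 4 F z\right) = 5 - 4 F z$)
$g{\left(o,V \right)} = \frac{2 - 2 i \sqrt{2}}{V}$ ($g{\left(o,V \right)} = \frac{2 - \sqrt{2} \sqrt{-4}}{V} = \frac{2 - \sqrt{2} \cdot 2 i}{V} = \frac{2 - 2 i \sqrt{2}}{V}$)
$M{\left(Q \right)} = -10 + 2 Q^{2} \left(\frac{1}{3} - \frac{i \sqrt{2}}{3}\right)$ ($M{\left(Q \right)} = -10 + 2 \frac{2 \left(1 - i \sqrt{2}\right)}{6} Q^{2} = -10 + 2 \cdot 2 \cdot \frac{1}{6} \left(1 - i \sqrt{2}\right) Q^{2} = -10 + 2 \left(\frac{1}{3} - \frac{i \sqrt{2}}{3}\right) Q^{2} = -10 + 2 Q^{2} \left(\frac{1}{3} - \frac{i \sqrt{2}}{3}\right)$)
$M^{2}{\left(D{\left(0,-2 \right)} \right)} = \left(-10 + \frac{2 \left(5 - 0 \left(-2\right)\right)^{2} \left(1 - i \sqrt{2}\right)}{3}\right)^{2} = \left(-10 + \frac{2 \left(5 + 0\right)^{2} \left(1 - i \sqrt{2}\right)}{3}\right)^{2} = \left(-10 + \frac{2 \cdot 5^{2} \left(1 - i \sqrt{2}\right)}{3}\right)^{2} = \left(-10 + \frac{2}{3} \cdot 25 \left(1 - i \sqrt{2}\right)\right)^{2} = \left(-10 + \left(\frac{50}{3} - \frac{50 i \sqrt{2}}{3}\right)\right)^{2} = \left(\frac{20}{3} - \frac{50 i \sqrt{2}}{3}\right)^{2}$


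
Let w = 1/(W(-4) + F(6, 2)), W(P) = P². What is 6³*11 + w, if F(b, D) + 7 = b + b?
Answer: 49897/21 ≈ 2376.0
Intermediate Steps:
F(b, D) = -7 + 2*b (F(b, D) = -7 + (b + b) = -7 + 2*b)
w = 1/21 (w = 1/((-4)² + (-7 + 2*6)) = 1/(16 + (-7 + 12)) = 1/(16 + 5) = 1/21 ≈ 0.047619)
6³*11 + w = 6³*11 + 1/21 = 216*11 + 1/21 = 2376 + 1/21 = 49897/21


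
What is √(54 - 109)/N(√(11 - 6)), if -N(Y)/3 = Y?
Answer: -I*√11/3 ≈ -1.1055*I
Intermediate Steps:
N(Y) = -3*Y
√(54 - 109)/N(√(11 - 6)) = √(54 - 109)/((-3*√(11 - 6))) = √(-55)/((-3*√5)) = (I*√55)*(-√5/15) = -I*√11/3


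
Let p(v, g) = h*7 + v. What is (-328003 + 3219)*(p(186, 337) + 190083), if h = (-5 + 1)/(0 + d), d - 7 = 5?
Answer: -185386707200/3 ≈ -6.1796e+10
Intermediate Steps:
d = 12 (d = 7 + 5 = 12)
h = -⅓ (h = (-5 + 1)/(0 + 12) = -4/12 = -4*1/12 = -⅓ ≈ -0.33333)
p(v, g) = -7/3 + v (p(v, g) = -⅓*7 + v = -7/3 + v)
(-328003 + 3219)*(p(186, 337) + 190083) = (-328003 + 3219)*((-7/3 + 186) + 190083) = -324784*(551/3 + 190083) = -324784*570800/3 = -185386707200/3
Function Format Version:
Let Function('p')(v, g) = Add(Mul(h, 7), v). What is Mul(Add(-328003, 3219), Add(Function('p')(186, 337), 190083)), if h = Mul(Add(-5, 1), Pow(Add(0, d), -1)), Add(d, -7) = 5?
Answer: Rational(-185386707200, 3) ≈ -6.1796e+10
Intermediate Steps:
d = 12 (d = Add(7, 5) = 12)
h = Rational(-1, 3) (h = Mul(Add(-5, 1), Pow(Add(0, 12), -1)) = Mul(-4, Pow(12, -1)) = Mul(-4, Rational(1, 12)) = Rational(-1, 3) ≈ -0.33333)
Function('p')(v, g) = Add(Rational(-7, 3), v) (Function('p')(v, g) = Add(Mul(Rational(-1, 3), 7), v) = Add(Rational(-7, 3), v))
Mul(Add(-328003, 3219), Add(Function('p')(186, 337), 190083)) = Mul(Add(-328003, 3219), Add(Add(Rational(-7, 3), 186), 190083)) = Mul(-324784, Add(Rational(551, 3), 190083)) = Mul(-324784, Rational(570800, 3)) = Rational(-185386707200, 3)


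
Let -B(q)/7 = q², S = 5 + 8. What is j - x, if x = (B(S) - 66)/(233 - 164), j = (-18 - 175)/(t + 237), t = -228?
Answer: -692/207 ≈ -3.3430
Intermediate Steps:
S = 13
j = -193/9 (j = (-18 - 175)/(-228 + 237) = -193/9 ≈ -21.444)
B(q) = -7*q²
x = -1249/69 (x = (-7*13² - 66)/(233 - 164) = (-7*169 - 66)/69 = (-1183 - 66)*(1/69) = -1249*1/69 = -1249/69 ≈ -18.101)
j - x = -193/9 - 1*(-1249/69) = -193/9 + 1249/69 = -692/207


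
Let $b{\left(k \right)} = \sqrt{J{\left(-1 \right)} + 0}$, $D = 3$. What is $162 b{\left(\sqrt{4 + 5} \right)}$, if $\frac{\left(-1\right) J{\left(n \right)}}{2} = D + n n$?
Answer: $324 i \sqrt{2} \approx 458.21 i$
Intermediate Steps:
$J{\left(n \right)} = -6 - 2 n^{2}$ ($J{\left(n \right)} = - 2 \left(3 + n n\right) = - 2 \left(3 + n^{2}\right) = -6 - 2 n^{2}$)
$b{\left(k \right)} = 2 i \sqrt{2}$ ($b{\left(k \right)} = \sqrt{\left(-6 - 2 \left(-1\right)^{2}\right) + 0} = \sqrt{\left(-6 - 2\right) + 0} = \sqrt{-8 + 0} = \sqrt{-8} = 2 i \sqrt{2}$)
$162 b{\left(\sqrt{4 + 5} \right)} = 162 \cdot 2 i \sqrt{2} = 324 i \sqrt{2}$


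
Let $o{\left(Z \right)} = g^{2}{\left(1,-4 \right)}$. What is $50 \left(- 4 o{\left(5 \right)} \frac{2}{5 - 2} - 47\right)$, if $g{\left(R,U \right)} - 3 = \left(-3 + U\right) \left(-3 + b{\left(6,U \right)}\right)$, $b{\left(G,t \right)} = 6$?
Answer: $-45550$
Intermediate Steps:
$g{\left(R,U \right)} = -6 + 3 U$ ($g{\left(R,U \right)} = 3 + \left(-3 + U\right) \left(-3 + 6\right) = 3 + \left(-3 + U\right) 3 = 3 + \left(-9 + 3 U\right) = -6 + 3 U$)
$o{\left(Z \right)} = 324$ ($o{\left(Z \right)} = \left(-6 + 3 \left(-4\right)\right)^{2} = \left(-6 - 12\right)^{2} = \left(-18\right)^{2} = 324$)
$50 \left(- 4 o{\left(5 \right)} \frac{2}{5 - 2} - 47\right) = 50 \left(\left(-4\right) 324 \frac{2}{5 - 2} - 47\right) = 50 \left(- 1296 \cdot \frac{2}{3} - 47\right) = 50 \left(- 1296 \cdot 2 \cdot \frac{1}{3} - 47\right) = 50 \left(\left(-1296\right) \frac{2}{3} - 47\right) = 50 \left(-864 - 47\right) = 50 \left(-911\right) = -45550$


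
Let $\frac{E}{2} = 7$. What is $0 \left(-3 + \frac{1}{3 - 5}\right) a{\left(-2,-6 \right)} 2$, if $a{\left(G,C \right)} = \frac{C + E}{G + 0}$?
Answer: $0$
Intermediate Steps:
$E = 14$ ($E = 2 \cdot 7 = 14$)
$a{\left(G,C \right)} = \frac{14 + C}{G}$ ($a{\left(G,C \right)} = \frac{C + 14}{G + 0} = \frac{14 + C}{G}$)
$0 \left(-3 + \frac{1}{3 - 5}\right) a{\left(-2,-6 \right)} 2 = 0 \left(-3 + \frac{1}{3 - 5}\right) \frac{14 - 6}{-2} \cdot 2 = 0 \left(-3 + \frac{1}{-2}\right) \left(\left(- \frac{1}{2}\right) 8\right) 2 = 0 \left(-3 - \frac{1}{2}\right) \left(-4\right) 2 = 0 \left(- \frac{7}{2}\right) \left(-4\right) 2 = 0 \left(-4\right) 2 = 0 \cdot 2 = 0$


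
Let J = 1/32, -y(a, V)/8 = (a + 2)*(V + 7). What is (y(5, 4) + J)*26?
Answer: -256243/16 ≈ -16015.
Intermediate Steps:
y(a, V) = -8*(2 + a)*(7 + V) (y(a, V) = -8*(a + 2)*(V + 7) = -8*(2 + a)*(7 + V))
J = 1/32 ≈ 0.031250
(y(5, 4) + J)*26 = ((-112 - 56*5 - 16*4 - 8*4*5) + 1/32)*26 = ((-112 - 280 - 64 - 160) + 1/32)*26 = (-616 + 1/32)*26 = -19711/32*26 = -256243/16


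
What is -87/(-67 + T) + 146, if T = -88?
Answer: 22717/155 ≈ 146.56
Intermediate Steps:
-87/(-67 + T) + 146 = -87/(-67 - 88) + 146 = -87/(-155) + 146 = -1/155*(-87) + 146 = 87/155 + 146 = 22717/155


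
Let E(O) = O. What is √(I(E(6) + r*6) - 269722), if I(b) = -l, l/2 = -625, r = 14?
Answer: 2*I*√67118 ≈ 518.14*I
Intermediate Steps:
l = -1250 (l = 2*(-625) = -1250)
I(b) = 1250 (I(b) = -1*(-1250) = 1250)
√(I(E(6) + r*6) - 269722) = √(1250 - 269722) = √(-268472) = 2*I*√67118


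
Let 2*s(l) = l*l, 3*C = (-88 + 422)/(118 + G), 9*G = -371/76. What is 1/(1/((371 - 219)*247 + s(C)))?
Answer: 242337265857416/6454676281 ≈ 37544.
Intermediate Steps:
G = -371/684 (G = (-371/76)/9 = (-371*1/76)/9 = (⅑)*(-371/76) = -371/684 ≈ -0.54240)
C = 76152/80341 (C = ((-88 + 422)/(118 - 371/684))/3 = (334/(80341/684))/3 = (334*(684/80341))/3 = (⅓)*(228456/80341) = 76152/80341 ≈ 0.94786)
s(l) = l²/2 (s(l) = (l*l)/2 = l²/2)
1/(1/((371 - 219)*247 + s(C))) = 1/(1/((371 - 219)*247 + (76152/80341)²/2)) = 1/(1/(152*247 + (½)*(5799127104/6454676281))) = 1/(1/(37544 + 2899563552/6454676281)) = 1/(1/(242337265857416/6454676281)) = 1/(6454676281/242337265857416) = 242337265857416/6454676281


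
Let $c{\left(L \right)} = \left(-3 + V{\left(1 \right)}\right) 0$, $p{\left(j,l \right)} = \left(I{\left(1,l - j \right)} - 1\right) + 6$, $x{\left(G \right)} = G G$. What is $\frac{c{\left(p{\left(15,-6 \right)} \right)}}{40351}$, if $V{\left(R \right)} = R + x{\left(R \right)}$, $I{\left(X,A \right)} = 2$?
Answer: $0$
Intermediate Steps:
$x{\left(G \right)} = G^{2}$
$V{\left(R \right)} = R + R^{2}$
$p{\left(j,l \right)} = 7$ ($p{\left(j,l \right)} = \left(2 - 1\right) + 6 = 1 + 6 = 7$)
$c{\left(L \right)} = 0$ ($c{\left(L \right)} = \left(-3 + 1 \left(1 + 1\right)\right) 0 = \left(-3 + 1 \cdot 2\right) 0 = \left(-3 + 2\right) 0 = \left(-1\right) 0 = 0$)
$\frac{c{\left(p{\left(15,-6 \right)} \right)}}{40351} = \frac{0}{40351} = 0 \cdot \frac{1}{40351} = 0$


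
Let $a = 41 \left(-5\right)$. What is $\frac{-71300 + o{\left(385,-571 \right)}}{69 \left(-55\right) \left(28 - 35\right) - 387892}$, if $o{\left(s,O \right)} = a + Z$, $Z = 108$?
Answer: $\frac{71397}{361327} \approx 0.1976$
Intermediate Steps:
$a = -205$
$o{\left(s,O \right)} = -97$ ($o{\left(s,O \right)} = -205 + 108 = -97$)
$\frac{-71300 + o{\left(385,-571 \right)}}{69 \left(-55\right) \left(28 - 35\right) - 387892} = \frac{-71300 - 97}{69 \left(-55\right) \left(28 - 35\right) - 387892} = - \frac{71397}{\left(-3795\right) \left(-7\right) - 387892} = - \frac{71397}{26565 - 387892} = - \frac{71397}{-361327} = \left(-71397\right) \left(- \frac{1}{361327}\right) = \frac{71397}{361327}$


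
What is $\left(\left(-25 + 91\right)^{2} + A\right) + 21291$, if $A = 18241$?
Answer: $43888$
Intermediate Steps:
$\left(\left(-25 + 91\right)^{2} + A\right) + 21291 = \left(\left(-25 + 91\right)^{2} + 18241\right) + 21291 = \left(66^{2} + 18241\right) + 21291 = \left(4356 + 18241\right) + 21291 = 22597 + 21291 = 43888$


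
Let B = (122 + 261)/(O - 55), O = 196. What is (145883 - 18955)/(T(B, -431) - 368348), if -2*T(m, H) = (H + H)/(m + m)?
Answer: -97226848/282093797 ≈ -0.34466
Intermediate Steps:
B = 383/141 (B = (122 + 261)/(196 - 55) = 383/141 ≈ 2.7163)
T(m, H) = -H/(2*m) (T(m, H) = -(H + H)/(2*(m + m)) = -2*H/(2*(2*m)) = -2*H*1/(2*m)/2 = -H/(2*m))
(145883 - 18955)/(T(B, -431) - 368348) = (145883 - 18955)/(-½*(-431)/383/141 - 368348) = 126928/(-½*(-431)*141/383 - 368348) = 126928/(60771/766 - 368348) = 126928/(-282093797/766) = 126928*(-766/282093797) = -97226848/282093797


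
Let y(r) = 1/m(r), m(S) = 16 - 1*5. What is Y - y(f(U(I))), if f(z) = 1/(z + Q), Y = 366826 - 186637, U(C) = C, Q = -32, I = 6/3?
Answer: 1982078/11 ≈ 1.8019e+5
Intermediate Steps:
I = 2 (I = 6*(⅓) = 2)
m(S) = 11 (m(S) = 16 - 5 = 11)
Y = 180189
f(z) = 1/(-32 + z) (f(z) = 1/(z - 32) = 1/(-32 + z))
y(r) = 1/11
Y - y(f(U(I))) = 180189 - 1*1/11 = 180189 - 1/11 = 1982078/11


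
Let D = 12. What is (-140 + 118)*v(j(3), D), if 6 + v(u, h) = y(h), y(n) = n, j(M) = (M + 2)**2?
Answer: -132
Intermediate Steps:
j(M) = (2 + M)**2
v(u, h) = -6 + h
(-140 + 118)*v(j(3), D) = (-140 + 118)*(-6 + 12) = -22*6 = -132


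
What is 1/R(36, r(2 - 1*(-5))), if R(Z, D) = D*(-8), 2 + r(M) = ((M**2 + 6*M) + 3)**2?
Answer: -1/70672 ≈ -1.4150e-5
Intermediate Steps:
r(M) = -2 + (3 + M**2 + 6*M)**2 (r(M) = -2 + ((M**2 + 6*M) + 3)**2 = -2 + (3 + M**2 + 6*M)**2)
R(Z, D) = -8*D
1/R(36, r(2 - 1*(-5))) = 1/(-8*(-2 + (3 + (2 - 1*(-5))**2 + 6*(2 - 1*(-5)))**2)) = 1/(-8*(-2 + (3 + (2 + 5)**2 + 6*(2 + 5))**2)) = 1/(-8*(-2 + (3 + 7**2 + 6*7)**2)) = 1/(-8*(-2 + (3 + 49 + 42)**2)) = 1/(-8*(-2 + 94**2)) = 1/(-8*(-2 + 8836)) = 1/(-8*8834) = 1/(-70672) = -1/70672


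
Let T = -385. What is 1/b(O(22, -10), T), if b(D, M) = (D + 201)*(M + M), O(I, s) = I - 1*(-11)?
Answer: -1/180180 ≈ -5.5500e-6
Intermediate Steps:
O(I, s) = 11 + I (O(I, s) = I + 11 = 11 + I)
b(D, M) = 2*M*(201 + D) (b(D, M) = (201 + D)*(2*M) = 2*M*(201 + D))
1/b(O(22, -10), T) = 1/(2*(-385)*(201 + (11 + 22))) = 1/(2*(-385)*(201 + 33)) = 1/(2*(-385)*234) = 1/(-180180) = -1/180180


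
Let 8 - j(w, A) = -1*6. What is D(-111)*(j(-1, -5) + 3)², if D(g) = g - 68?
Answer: -51731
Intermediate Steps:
j(w, A) = 14 (j(w, A) = 8 - (-1)*6 = 8 - 1*(-6) = 8 + 6 = 14)
D(g) = -68 + g
D(-111)*(j(-1, -5) + 3)² = (-68 - 111)*(14 + 3)² = -179*17² = -179*289 = -51731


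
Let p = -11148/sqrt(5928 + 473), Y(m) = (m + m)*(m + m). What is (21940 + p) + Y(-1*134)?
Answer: 93764 - 11148*sqrt(6401)/6401 ≈ 93625.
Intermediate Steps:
Y(m) = 4*m**2 (Y(m) = (2*m)*(2*m) = 4*m**2)
p = -11148*sqrt(6401)/6401 ≈ -139.34
(21940 + p) + Y(-1*134) = (21940 - 11148*sqrt(6401)/6401) + 4*(-1*134)**2 = (21940 - 11148*sqrt(6401)/6401) + 4*(-134)**2 = (21940 - 11148*sqrt(6401)/6401) + 4*17956 = (21940 - 11148*sqrt(6401)/6401) + 71824 = 93764 - 11148*sqrt(6401)/6401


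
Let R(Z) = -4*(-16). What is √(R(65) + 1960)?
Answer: 2*√506 ≈ 44.989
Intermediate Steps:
R(Z) = 64
√(R(65) + 1960) = √(64 + 1960) = √2024 = 2*√506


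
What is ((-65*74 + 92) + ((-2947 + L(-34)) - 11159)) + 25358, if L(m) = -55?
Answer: 6479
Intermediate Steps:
((-65*74 + 92) + ((-2947 + L(-34)) - 11159)) + 25358 = ((-65*74 + 92) + ((-2947 - 55) - 11159)) + 25358 = ((-4810 + 92) + (-3002 - 11159)) + 25358 = (-4718 - 14161) + 25358 = -18879 + 25358 = 6479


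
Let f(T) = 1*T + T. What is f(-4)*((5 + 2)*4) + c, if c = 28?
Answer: -196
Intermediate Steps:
f(T) = 2*T (f(T) = T + T = 2*T)
f(-4)*((5 + 2)*4) + c = (2*(-4))*((5 + 2)*4) + 28 = -56*4 + 28 = -8*28 + 28 = -224 + 28 = -196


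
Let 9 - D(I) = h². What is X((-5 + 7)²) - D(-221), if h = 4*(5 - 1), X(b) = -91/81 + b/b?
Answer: 19997/81 ≈ 246.88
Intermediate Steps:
X(b) = -10/81 (X(b) = -91*1/81 + 1 = -91/81 + 1 = -10/81)
h = 16 (h = 4*4 = 16)
D(I) = -247 (D(I) = 9 - 1*16² = 9 - 1*256 = 9 - 256 = -247)
X((-5 + 7)²) - D(-221) = -10/81 - 1*(-247) = -10/81 + 247 = 19997/81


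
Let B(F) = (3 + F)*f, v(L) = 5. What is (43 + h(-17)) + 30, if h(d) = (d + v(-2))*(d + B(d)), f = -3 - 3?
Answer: -731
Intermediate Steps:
f = -6
B(F) = -18 - 6*F (B(F) = (3 + F)*(-6) = -18 - 6*F)
h(d) = (-18 - 5*d)*(5 + d) (h(d) = (d + 5)*(d + (-18 - 6*d)) = (5 + d)*(-18 - 5*d) = (-18 - 5*d)*(5 + d))
(43 + h(-17)) + 30 = (43 + (-90 - 43*(-17) - 5*(-17)²)) + 30 = (43 + (-90 + 731 - 5*289)) + 30 = (43 + (-90 + 731 - 1445)) + 30 = (43 - 804) + 30 = -761 + 30 = -731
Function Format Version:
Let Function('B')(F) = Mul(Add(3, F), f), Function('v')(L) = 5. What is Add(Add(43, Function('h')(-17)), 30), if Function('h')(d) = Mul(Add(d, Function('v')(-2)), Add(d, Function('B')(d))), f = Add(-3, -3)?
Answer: -731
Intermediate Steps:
f = -6
Function('B')(F) = Add(-18, Mul(-6, F)) (Function('B')(F) = Mul(Add(3, F), -6) = Add(-18, Mul(-6, F)))
Function('h')(d) = Mul(Add(-18, Mul(-5, d)), Add(5, d)) (Function('h')(d) = Mul(Add(d, 5), Add(d, Add(-18, Mul(-6, d)))) = Mul(Add(5, d), Add(-18, Mul(-5, d))) = Mul(Add(-18, Mul(-5, d)), Add(5, d)))
Add(Add(43, Function('h')(-17)), 30) = Add(Add(43, Add(-90, Mul(-43, -17), Mul(-5, Pow(-17, 2)))), 30) = Add(Add(43, Add(-90, 731, Mul(-5, 289))), 30) = Add(Add(43, Add(-90, 731, -1445)), 30) = Add(Add(43, -804), 30) = Add(-761, 30) = -731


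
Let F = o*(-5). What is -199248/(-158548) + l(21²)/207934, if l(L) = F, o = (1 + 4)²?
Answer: 10352653783/8241879958 ≈ 1.2561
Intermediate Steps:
o = 25 (o = 5² = 25)
F = -125 (F = 25*(-5) = -125)
l(L) = -125
-199248/(-158548) + l(21²)/207934 = -199248/(-158548) - 125/207934 = -199248*(-1/158548) - 125*1/207934 = 49812/39637 - 125/207934 = 10352653783/8241879958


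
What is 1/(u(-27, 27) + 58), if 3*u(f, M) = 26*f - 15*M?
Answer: -1/311 ≈ -0.0032154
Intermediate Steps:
u(f, M) = -5*M + 26*f/3 (u(f, M) = (26*f - 15*M)/3 = (-15*M + 26*f)/3 = -5*M + 26*f/3)
1/(u(-27, 27) + 58) = 1/((-5*27 + (26/3)*(-27)) + 58) = 1/((-135 - 234) + 58) = 1/(-369 + 58) = 1/(-311) = -1/311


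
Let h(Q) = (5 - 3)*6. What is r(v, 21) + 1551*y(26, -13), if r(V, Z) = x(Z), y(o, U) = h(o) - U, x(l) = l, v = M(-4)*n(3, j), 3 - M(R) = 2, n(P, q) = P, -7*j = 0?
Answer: 38796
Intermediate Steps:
j = 0 (j = -⅐*0 = 0)
h(Q) = 12 (h(Q) = 2*6 = 12)
M(R) = 1 (M(R) = 3 - 1*2 = 3 - 2 = 1)
v = 3 (v = 1*3 = 3)
y(o, U) = 12 - U
r(V, Z) = Z
r(v, 21) + 1551*y(26, -13) = 21 + 1551*(12 - 1*(-13)) = 21 + 1551*(12 + 13) = 21 + 1551*25 = 21 + 38775 = 38796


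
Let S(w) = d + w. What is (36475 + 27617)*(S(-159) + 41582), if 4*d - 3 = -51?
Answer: 2654113812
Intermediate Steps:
d = -12 (d = 3/4 + (1/4)*(-51) = 3/4 - 51/4 = -12)
S(w) = -12 + w
(36475 + 27617)*(S(-159) + 41582) = (36475 + 27617)*((-12 - 159) + 41582) = 64092*(-171 + 41582) = 64092*41411 = 2654113812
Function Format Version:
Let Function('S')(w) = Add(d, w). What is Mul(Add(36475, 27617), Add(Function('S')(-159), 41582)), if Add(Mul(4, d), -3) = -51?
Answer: 2654113812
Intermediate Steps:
d = -12 (d = Add(Rational(3, 4), Mul(Rational(1, 4), -51)) = Add(Rational(3, 4), Rational(-51, 4)) = -12)
Function('S')(w) = Add(-12, w)
Mul(Add(36475, 27617), Add(Function('S')(-159), 41582)) = Mul(Add(36475, 27617), Add(Add(-12, -159), 41582)) = Mul(64092, Add(-171, 41582)) = Mul(64092, 41411) = 2654113812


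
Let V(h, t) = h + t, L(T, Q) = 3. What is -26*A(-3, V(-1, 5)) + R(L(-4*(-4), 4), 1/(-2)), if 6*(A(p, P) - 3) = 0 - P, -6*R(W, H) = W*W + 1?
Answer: -187/3 ≈ -62.333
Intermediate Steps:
R(W, H) = -⅙ - W²/6 (R(W, H) = -(W*W + 1)/6 = -(W² + 1)/6 = -(1 + W²)/6 = -⅙ - W²/6)
A(p, P) = 3 - P/6 (A(p, P) = 3 + (0 - P)/6 = 3 + (-P)/6 = 3 - P/6)
-26*A(-3, V(-1, 5)) + R(L(-4*(-4), 4), 1/(-2)) = -26*(3 - (-1 + 5)/6) + (-⅙ - ⅙*3²) = -26*(3 - ⅙*4) + (-⅙ - ⅙*9) = -26*(3 - ⅔) + (-⅙ - 3/2) = -26*7/3 - 5/3 = -182/3 - 5/3 = -187/3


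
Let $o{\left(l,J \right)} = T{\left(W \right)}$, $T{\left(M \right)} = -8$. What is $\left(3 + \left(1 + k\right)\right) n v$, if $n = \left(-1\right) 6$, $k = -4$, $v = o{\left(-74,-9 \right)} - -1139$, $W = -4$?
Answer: $0$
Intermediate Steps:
$o{\left(l,J \right)} = -8$
$v = 1131$ ($v = -8 - -1139 = -8 + 1139 = 1131$)
$n = -6$
$\left(3 + \left(1 + k\right)\right) n v = \left(3 + \left(1 - 4\right)\right) \left(-6\right) 1131 = \left(3 - 3\right) \left(-6\right) 1131 = 0 \left(-6\right) 1131 = 0 \cdot 1131 = 0$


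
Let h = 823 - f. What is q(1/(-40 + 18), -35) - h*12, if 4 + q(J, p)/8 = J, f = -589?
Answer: -186740/11 ≈ -16976.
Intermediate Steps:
h = 1412 (h = 823 - 1*(-589) = 823 + 589 = 1412)
q(J, p) = -32 + 8*J
q(1/(-40 + 18), -35) - h*12 = (-32 + 8/(-40 + 18)) - 1412*12 = (-32 + 8/(-22)) - 1*16944 = (-32 + 8*(-1/22)) - 16944 = (-32 - 4/11) - 16944 = -356/11 - 16944 = -186740/11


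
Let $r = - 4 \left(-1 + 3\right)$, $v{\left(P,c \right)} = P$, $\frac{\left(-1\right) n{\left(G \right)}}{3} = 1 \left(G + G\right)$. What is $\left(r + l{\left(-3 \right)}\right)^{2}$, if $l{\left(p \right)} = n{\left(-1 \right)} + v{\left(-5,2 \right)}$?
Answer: $49$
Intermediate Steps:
$n{\left(G \right)} = - 6 G$ ($n{\left(G \right)} = - 3 \cdot 1 \left(G + G\right) = - 3 \cdot 1 \cdot 2 G = - 3 \cdot 2 G = - 6 G$)
$l{\left(p \right)} = 1$ ($l{\left(p \right)} = \left(-6\right) \left(-1\right) - 5 = 6 - 5 = 1$)
$r = -8$ ($r = \left(-4\right) 2 = -8$)
$\left(r + l{\left(-3 \right)}\right)^{2} = \left(-8 + 1\right)^{2} = \left(-7\right)^{2} = 49$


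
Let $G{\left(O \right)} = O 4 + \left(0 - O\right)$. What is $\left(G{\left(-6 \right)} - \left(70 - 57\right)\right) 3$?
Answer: $-93$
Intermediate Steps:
$G{\left(O \right)} = 3 O$ ($G{\left(O \right)} = 4 O - O = 3 O$)
$\left(G{\left(-6 \right)} - \left(70 - 57\right)\right) 3 = \left(3 \left(-6\right) - \left(70 - 57\right)\right) 3 = \left(-18 - \left(70 - 57\right)\right) 3 = \left(-18 - 13\right) 3 = \left(-31\right) 3 = -93$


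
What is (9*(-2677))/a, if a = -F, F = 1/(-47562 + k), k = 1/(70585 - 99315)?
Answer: -32922030696273/28730 ≈ -1.1459e+9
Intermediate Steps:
k = -1/28730 (k = 1/(-28730) = -1/28730 ≈ -3.4807e-5)
F = -28730/1366456261 (F = 1/(-47562 - 1/28730) = 1/(-1366456261/28730) = -28730/1366456261 ≈ -2.1025e-5)
a = 28730/1366456261 (a = -1*(-28730/1366456261) = 28730/1366456261 ≈ 2.1025e-5)
(9*(-2677))/a = (9*(-2677))/(28730/1366456261) = -24093*1366456261/28730 = -32922030696273/28730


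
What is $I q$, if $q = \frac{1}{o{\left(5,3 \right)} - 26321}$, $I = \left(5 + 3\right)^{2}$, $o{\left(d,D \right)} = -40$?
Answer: $- \frac{64}{26361} \approx -0.0024278$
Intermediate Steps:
$I = 64$ ($I = 8^{2} = 64$)
$q = - \frac{1}{26361}$ ($q = \frac{1}{-40 - 26321} = \frac{1}{-26361} = - \frac{1}{26361} \approx -3.7935 \cdot 10^{-5}$)
$I q = 64 \left(- \frac{1}{26361}\right) = - \frac{64}{26361}$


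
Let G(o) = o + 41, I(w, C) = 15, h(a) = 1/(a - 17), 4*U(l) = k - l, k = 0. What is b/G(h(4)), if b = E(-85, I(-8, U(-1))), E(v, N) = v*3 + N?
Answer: -780/133 ≈ -5.8647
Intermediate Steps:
U(l) = -l/4 (U(l) = (0 - l)/4 = (-l)/4 = -l/4)
h(a) = 1/(-17 + a)
G(o) = 41 + o
E(v, N) = N + 3*v (E(v, N) = 3*v + N = N + 3*v)
b = -240 (b = 15 + 3*(-85) = 15 - 255 = -240)
b/G(h(4)) = -240/(41 + 1/(-17 + 4)) = -240/(41 + 1/(-13)) = -240/(41 - 1/13) = -240/532/13 = -240*13/532 = -780/133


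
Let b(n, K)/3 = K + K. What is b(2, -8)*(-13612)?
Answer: 653376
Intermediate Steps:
b(n, K) = 6*K (b(n, K) = 3*(K + K) = 3*(2*K) = 6*K)
b(2, -8)*(-13612) = (6*(-8))*(-13612) = -48*(-13612) = 653376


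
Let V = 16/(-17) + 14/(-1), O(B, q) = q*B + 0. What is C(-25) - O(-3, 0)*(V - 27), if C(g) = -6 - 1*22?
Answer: -28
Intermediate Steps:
O(B, q) = B*q (O(B, q) = B*q + 0 = B*q)
V = -254/17 (V = 16*(-1/17) + 14*(-1) = -16/17 - 14 = -254/17 ≈ -14.941)
C(g) = -28 (C(g) = -6 - 22 = -28)
C(-25) - O(-3, 0)*(V - 27) = -28 - (-3*0)*(-254/17 - 27) = -28 - 0*(-713)/17 = -28 - 1*0 = -28 + 0 = -28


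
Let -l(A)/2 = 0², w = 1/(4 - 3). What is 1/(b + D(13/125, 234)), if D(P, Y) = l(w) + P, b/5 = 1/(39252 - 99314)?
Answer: 7507750/780181 ≈ 9.6231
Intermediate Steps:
w = 1 (w = 1/1 = 1)
l(A) = 0 (l(A) = -2*0² = -2*0 = 0)
b = -5/60062 (b = 5/(39252 - 99314) = 5/(-60062) = 5*(-1/60062) = -5/60062 ≈ -8.3247e-5)
D(P, Y) = P (D(P, Y) = 0 + P = P)
1/(b + D(13/125, 234)) = 1/(-5/60062 + 13/125) = 1/(780181/7507750) = 7507750/780181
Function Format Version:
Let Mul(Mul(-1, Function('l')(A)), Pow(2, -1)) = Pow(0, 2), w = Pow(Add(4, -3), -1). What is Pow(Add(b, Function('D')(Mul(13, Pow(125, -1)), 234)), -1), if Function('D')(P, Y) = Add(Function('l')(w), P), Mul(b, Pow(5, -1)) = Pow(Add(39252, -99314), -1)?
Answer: Rational(7507750, 780181) ≈ 9.6231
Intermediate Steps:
w = 1 (w = Pow(1, -1) = 1)
Function('l')(A) = 0 (Function('l')(A) = Mul(-2, Pow(0, 2)) = Mul(-2, 0) = 0)
b = Rational(-5, 60062) (b = Mul(5, Pow(Add(39252, -99314), -1)) = Mul(5, Pow(-60062, -1)) = Mul(5, Rational(-1, 60062)) = Rational(-5, 60062) ≈ -8.3247e-5)
Function('D')(P, Y) = P (Function('D')(P, Y) = Add(0, P) = P)
Pow(Add(b, Function('D')(Mul(13, Pow(125, -1)), 234)), -1) = Pow(Add(Rational(-5, 60062), Mul(13, Pow(125, -1))), -1) = Pow(Add(Rational(-5, 60062), Mul(13, Rational(1, 125))), -1) = Pow(Add(Rational(-5, 60062), Rational(13, 125)), -1) = Pow(Rational(780181, 7507750), -1) = Rational(7507750, 780181)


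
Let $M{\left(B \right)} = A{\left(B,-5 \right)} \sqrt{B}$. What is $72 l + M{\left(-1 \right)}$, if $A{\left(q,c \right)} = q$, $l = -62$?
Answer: $-4464 - i \approx -4464.0 - 1.0 i$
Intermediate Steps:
$M{\left(B \right)} = B^{\frac{3}{2}}$ ($M{\left(B \right)} = B \sqrt{B} = B^{\frac{3}{2}}$)
$72 l + M{\left(-1 \right)} = 72 \left(-62\right) + \left(-1\right)^{\frac{3}{2}} = -4464 - i$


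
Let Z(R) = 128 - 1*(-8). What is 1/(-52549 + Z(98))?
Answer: -1/52413 ≈ -1.9079e-5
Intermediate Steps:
Z(R) = 136 (Z(R) = 128 + 8 = 136)
1/(-52549 + Z(98)) = 1/(-52549 + 136) = 1/(-52413) = -1/52413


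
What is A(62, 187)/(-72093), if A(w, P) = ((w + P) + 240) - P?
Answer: -302/72093 ≈ -0.0041890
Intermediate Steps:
A(w, P) = 240 + w (A(w, P) = ((P + w) + 240) - P = (240 + P + w) - P = 240 + w)
A(62, 187)/(-72093) = (240 + 62)/(-72093) = 302*(-1/72093) = -302/72093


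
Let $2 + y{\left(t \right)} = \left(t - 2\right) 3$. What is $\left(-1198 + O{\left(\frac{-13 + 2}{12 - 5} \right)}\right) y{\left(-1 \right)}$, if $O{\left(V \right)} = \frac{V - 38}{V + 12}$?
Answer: $\frac{965041}{73} \approx 13220.0$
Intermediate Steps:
$y{\left(t \right)} = -8 + 3 t$ ($y{\left(t \right)} = -2 + \left(t - 2\right) 3 = -2 + \left(-2 + t\right) 3 = -2 + \left(-6 + 3 t\right) = -8 + 3 t$)
$O{\left(V \right)} = \frac{-38 + V}{12 + V}$
$\left(-1198 + O{\left(\frac{-13 + 2}{12 - 5} \right)}\right) y{\left(-1 \right)} = \left(-1198 + \frac{-38 + \frac{-13 + 2}{12 - 5}}{12 + \frac{-13 + 2}{12 - 5}}\right) \left(-8 + 3 \left(-1\right)\right) = \left(-1198 + \frac{-38 - \frac{11}{7}}{12 - \frac{11}{7}}\right) \left(-8 - 3\right) = \left(-1198 + \frac{-38 - \frac{11}{7}}{12 - \frac{11}{7}}\right) \left(-11\right) = \left(-1198 + \frac{1}{\frac{73}{7}} \left(- \frac{277}{7}\right)\right) \left(-11\right) = \left(-1198 + \frac{7}{73} \left(- \frac{277}{7}\right)\right) \left(-11\right) = \left(-1198 - \frac{277}{73}\right) \left(-11\right) = \left(- \frac{87731}{73}\right) \left(-11\right) = \frac{965041}{73}$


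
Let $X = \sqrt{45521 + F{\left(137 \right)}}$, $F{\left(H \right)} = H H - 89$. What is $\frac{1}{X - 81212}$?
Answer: $- \frac{81212}{6595324743} - \frac{\sqrt{64201}}{6595324743} \approx -1.2352 \cdot 10^{-5}$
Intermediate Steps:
$F{\left(H \right)} = -89 + H^{2}$ ($F{\left(H \right)} = H^{2} - 89 = -89 + H^{2}$)
$X = \sqrt{64201}$ ($X = \sqrt{45521 - \left(89 - 137^{2}\right)} = \sqrt{45521 + \left(-89 + 18769\right)} = \sqrt{45521 + 18680} = \sqrt{64201} \approx 253.38$)
$\frac{1}{X - 81212} = \frac{1}{\sqrt{64201} - 81212} = \frac{1}{-81212 + \sqrt{64201}}$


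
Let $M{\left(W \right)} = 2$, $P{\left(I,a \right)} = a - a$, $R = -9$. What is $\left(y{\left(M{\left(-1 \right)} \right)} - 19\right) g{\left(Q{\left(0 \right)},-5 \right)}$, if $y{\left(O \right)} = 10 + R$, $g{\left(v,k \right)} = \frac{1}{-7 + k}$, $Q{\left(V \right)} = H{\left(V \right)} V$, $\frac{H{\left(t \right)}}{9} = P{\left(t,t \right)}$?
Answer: $\frac{3}{2} \approx 1.5$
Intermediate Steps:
$P{\left(I,a \right)} = 0$
$H{\left(t \right)} = 0$ ($H{\left(t \right)} = 9 \cdot 0 = 0$)
$Q{\left(V \right)} = 0$ ($Q{\left(V \right)} = 0 V = 0$)
$y{\left(O \right)} = 1$ ($y{\left(O \right)} = 10 - 9 = 1$)
$\left(y{\left(M{\left(-1 \right)} \right)} - 19\right) g{\left(Q{\left(0 \right)},-5 \right)} = \frac{1 - 19}{-7 - 5} = - \frac{18}{-12} = \left(-18\right) \left(- \frac{1}{12}\right) = \frac{3}{2}$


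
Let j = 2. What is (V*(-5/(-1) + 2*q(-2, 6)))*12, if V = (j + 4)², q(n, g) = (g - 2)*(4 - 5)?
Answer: -1296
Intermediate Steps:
q(n, g) = 2 - g (q(n, g) = (-2 + g)*(-1) = 2 - g)
V = 36 (V = (2 + 4)² = 6² = 36)
(V*(-5/(-1) + 2*q(-2, 6)))*12 = (36*(-5/(-1) + 2*(2 - 1*6)))*12 = (36*(-5*(-1) + 2*(2 - 6)))*12 = (36*(5 + 2*(-4)))*12 = (36*(5 - 8))*12 = (36*(-3))*12 = -108*12 = -1296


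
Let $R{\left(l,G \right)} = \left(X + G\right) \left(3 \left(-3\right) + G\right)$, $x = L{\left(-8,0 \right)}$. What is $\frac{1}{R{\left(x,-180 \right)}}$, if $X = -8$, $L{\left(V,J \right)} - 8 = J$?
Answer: $\frac{1}{35532} \approx 2.8144 \cdot 10^{-5}$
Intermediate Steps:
$L{\left(V,J \right)} = 8 + J$
$x = 8$ ($x = 8 + 0 = 8$)
$R{\left(l,G \right)} = \left(-9 + G\right) \left(-8 + G\right)$ ($R{\left(l,G \right)} = \left(-8 + G\right) \left(3 \left(-3\right) + G\right) = \left(-8 + G\right) \left(-9 + G\right) = \left(-9 + G\right) \left(-8 + G\right)$)
$\frac{1}{R{\left(x,-180 \right)}} = \frac{1}{72 + \left(-180\right)^{2} - -3060} = \frac{1}{72 + 32400 + 3060} = \frac{1}{35532}$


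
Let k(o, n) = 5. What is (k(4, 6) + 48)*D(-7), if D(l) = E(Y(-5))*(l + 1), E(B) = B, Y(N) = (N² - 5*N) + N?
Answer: -14310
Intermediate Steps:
Y(N) = N² - 4*N
D(l) = 45 + 45*l (D(l) = (-5*(-4 - 5))*(l + 1) = (-5*(-9))*(1 + l) = 45*(1 + l) = 45 + 45*l)
(k(4, 6) + 48)*D(-7) = (5 + 48)*(45 + 45*(-7)) = 53*(45 - 315) = 53*(-270) = -14310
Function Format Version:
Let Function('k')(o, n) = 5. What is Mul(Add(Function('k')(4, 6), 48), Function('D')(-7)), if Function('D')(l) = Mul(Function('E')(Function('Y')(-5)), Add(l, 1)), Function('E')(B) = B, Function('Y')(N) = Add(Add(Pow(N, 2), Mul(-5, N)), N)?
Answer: -14310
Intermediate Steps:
Function('Y')(N) = Add(Pow(N, 2), Mul(-4, N))
Function('D')(l) = Add(45, Mul(45, l)) (Function('D')(l) = Mul(Mul(-5, Add(-4, -5)), Add(l, 1)) = Mul(Mul(-5, -9), Add(1, l)) = Mul(45, Add(1, l)) = Add(45, Mul(45, l)))
Mul(Add(Function('k')(4, 6), 48), Function('D')(-7)) = Mul(Add(5, 48), Add(45, Mul(45, -7))) = Mul(53, Add(45, -315)) = Mul(53, -270) = -14310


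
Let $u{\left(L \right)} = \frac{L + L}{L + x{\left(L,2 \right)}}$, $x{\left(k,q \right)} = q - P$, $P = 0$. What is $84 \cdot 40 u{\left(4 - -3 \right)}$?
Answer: $\frac{15680}{3} \approx 5226.7$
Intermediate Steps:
$x{\left(k,q \right)} = q$ ($x{\left(k,q \right)} = q - 0 = q + 0 = q$)
$u{\left(L \right)} = \frac{2 L}{2 + L}$ ($u{\left(L \right)} = \frac{L + L}{L + 2} = \frac{2 L}{2 + L}$)
$84 \cdot 40 u{\left(4 - -3 \right)} = 84 \cdot 40 \frac{2 \left(4 - -3\right)}{2 + \left(4 - -3\right)} = 3360 \frac{2 \left(4 + 3\right)}{2 + \left(4 + 3\right)} = 3360 \cdot 2 \cdot 7 \frac{1}{2 + 7} = 3360 \cdot 2 \cdot 7 \cdot \frac{1}{9} = 3360 \cdot \frac{14}{9} = \frac{15680}{3}$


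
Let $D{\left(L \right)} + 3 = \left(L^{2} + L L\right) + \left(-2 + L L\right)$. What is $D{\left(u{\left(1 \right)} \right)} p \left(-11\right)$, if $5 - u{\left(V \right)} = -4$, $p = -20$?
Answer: $52360$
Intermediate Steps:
$u{\left(V \right)} = 9$ ($u{\left(V \right)} = 5 - -4 = 5 + 4 = 9$)
$D{\left(L \right)} = -5 + 3 L^{2}$ ($D{\left(L \right)} = -3 + \left(\left(L^{2} + L L\right) + \left(-2 + L L\right)\right) = -3 + \left(\left(L^{2} + L^{2}\right) + \left(-2 + L^{2}\right)\right) = -3 + \left(2 L^{2} + \left(-2 + L^{2}\right)\right) = -3 + \left(-2 + 3 L^{2}\right) = -5 + 3 L^{2}$)
$D{\left(u{\left(1 \right)} \right)} p \left(-11\right) = \left(-5 + 3 \cdot 9^{2}\right) \left(-20\right) \left(-11\right) = \left(-5 + 3 \cdot 81\right) \left(-20\right) \left(-11\right) = \left(-5 + 243\right) \left(-20\right) \left(-11\right) = 238 \left(-20\right) \left(-11\right) = \left(-4760\right) \left(-11\right) = 52360$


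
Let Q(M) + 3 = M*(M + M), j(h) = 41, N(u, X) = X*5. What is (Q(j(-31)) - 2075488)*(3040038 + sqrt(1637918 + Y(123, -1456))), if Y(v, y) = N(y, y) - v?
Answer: -6299350900902 - 2072129*sqrt(1630515) ≈ -6.3020e+12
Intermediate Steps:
N(u, X) = 5*X
Y(v, y) = -v + 5*y (Y(v, y) = 5*y - v = -v + 5*y)
Q(M) = -3 + 2*M**2 (Q(M) = -3 + M*(M + M) = -3 + M*(2*M) = -3 + 2*M**2)
(Q(j(-31)) - 2075488)*(3040038 + sqrt(1637918 + Y(123, -1456))) = ((-3 + 2*41**2) - 2075488)*(3040038 + sqrt(1637918 + (-1*123 + 5*(-1456)))) = ((-3 + 2*1681) - 2075488)*(3040038 + sqrt(1637918 + (-123 - 7280))) = ((-3 + 3362) - 2075488)*(3040038 + sqrt(1637918 - 7403)) = (3359 - 2075488)*(3040038 + sqrt(1630515)) = -2072129*(3040038 + sqrt(1630515)) = -6299350900902 - 2072129*sqrt(1630515)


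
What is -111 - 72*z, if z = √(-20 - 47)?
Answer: -111 - 72*I*√67 ≈ -111.0 - 589.35*I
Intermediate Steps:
z = I*√67 (z = √(-67) = I*√67 ≈ 8.1853*I)
-111 - 72*z = -111 - 72*I*√67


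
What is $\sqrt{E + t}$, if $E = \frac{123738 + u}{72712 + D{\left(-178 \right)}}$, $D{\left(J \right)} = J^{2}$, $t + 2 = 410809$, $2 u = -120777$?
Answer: $\frac{\sqrt{4477196897520914}}{104396} \approx 640.94$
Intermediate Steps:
$u = - \frac{120777}{2}$ ($u = \frac{1}{2} \left(-120777\right) = - \frac{120777}{2} \approx -60389.0$)
$t = 410807$ ($t = -2 + 410809 = 410807$)
$E = \frac{126699}{208792}$ ($E = \frac{123738 - \frac{120777}{2}}{72712 + \left(-178\right)^{2}} = \frac{126699}{2 \left(72712 + 31684\right)} = \frac{126699}{2 \cdot 104396} = \frac{126699}{2} \cdot \frac{1}{104396} = \frac{126699}{208792} \approx 0.60682$)
$\sqrt{E + t} = \sqrt{\frac{126699}{208792} + 410807} = \sqrt{\frac{85773341843}{208792}} = \frac{\sqrt{4477196897520914}}{104396}$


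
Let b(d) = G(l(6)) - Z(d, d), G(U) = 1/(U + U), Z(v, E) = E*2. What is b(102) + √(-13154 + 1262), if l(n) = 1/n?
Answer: -201 + 2*I*√2973 ≈ -201.0 + 109.05*I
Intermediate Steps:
Z(v, E) = 2*E
l(n) = 1/n
G(U) = 1/(2*U)
b(d) = 3 - 2*d (b(d) = 1/(2*(1/6)) - 2*d = 1/(2*(⅙)) - 2*d = (½)*6 - 2*d = 3 - 2*d)
b(102) + √(-13154 + 1262) = (3 - 2*102) + √(-13154 + 1262) = (3 - 204) + √(-11892) = -201 + 2*I*√2973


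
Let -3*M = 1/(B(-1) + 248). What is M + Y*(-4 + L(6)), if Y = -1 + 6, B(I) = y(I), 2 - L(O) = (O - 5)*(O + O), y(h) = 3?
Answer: -52711/753 ≈ -70.001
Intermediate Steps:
L(O) = 2 - 2*O*(-5 + O) (L(O) = 2 - (O - 5)*(O + O) = 2 - (-5 + O)*2*O = 2 - 2*O*(-5 + O))
B(I) = 3
M = -1/753 (M = -1/(3*(3 + 248)) = -1/3/251 = -1/3*1/251 = -1/753 ≈ -0.0013280)
Y = 5
M + Y*(-4 + L(6)) = -1/753 + 5*(-4 + (2 - 2*6**2 + 10*6)) = -1/753 + 5*(-4 + (2 - 2*36 + 60)) = -1/753 + 5*(-4 + (2 - 72 + 60)) = -1/753 + 5*(-4 - 10) = -1/753 + 5*(-14) = -1/753 - 70 = -52711/753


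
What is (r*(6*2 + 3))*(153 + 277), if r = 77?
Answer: 496650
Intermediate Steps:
(r*(6*2 + 3))*(153 + 277) = (77*(6*2 + 3))*(153 + 277) = (77*(12 + 3))*430 = (77*15)*430 = 1155*430 = 496650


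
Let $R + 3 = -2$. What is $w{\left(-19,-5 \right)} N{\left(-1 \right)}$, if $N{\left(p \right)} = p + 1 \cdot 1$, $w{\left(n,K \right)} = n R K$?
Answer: $0$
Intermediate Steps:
$R = -5$ ($R = -3 - 2 = -5$)
$w{\left(n,K \right)} = - 5 K n$ ($w{\left(n,K \right)} = n \left(-5\right) K = - 5 n K = - 5 K n$)
$N{\left(p \right)} = 1 + p$ ($N{\left(p \right)} = p + 1 = 1 + p$)
$w{\left(-19,-5 \right)} N{\left(-1 \right)} = \left(-5\right) \left(-5\right) \left(-19\right) \left(1 - 1\right) = \left(-475\right) 0 = 0$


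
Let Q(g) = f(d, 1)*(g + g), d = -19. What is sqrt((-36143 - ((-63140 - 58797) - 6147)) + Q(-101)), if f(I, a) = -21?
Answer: 3*sqrt(10687) ≈ 310.13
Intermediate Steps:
Q(g) = -42*g (Q(g) = -21*(g + g) = -42*g)
sqrt((-36143 - ((-63140 - 58797) - 6147)) + Q(-101)) = sqrt((-36143 - ((-63140 - 58797) - 6147)) - 42*(-101)) = sqrt((-36143 - (-121937 - 6147)) + 4242) = sqrt((-36143 - 1*(-128084)) + 4242) = sqrt((-36143 + 128084) + 4242) = sqrt(91941 + 4242) = sqrt(96183) = 3*sqrt(10687)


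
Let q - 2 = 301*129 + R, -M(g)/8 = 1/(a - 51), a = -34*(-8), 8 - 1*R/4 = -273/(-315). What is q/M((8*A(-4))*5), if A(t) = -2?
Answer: -128819353/120 ≈ -1.0735e+6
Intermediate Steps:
R = 428/15 (R = 32 - (-1092)/(-315) = 32 - (-1092)*(-1)/315 = 32 - 4*13/15 = 32 - 52/15 = 428/15 ≈ 28.533)
a = 272
M(g) = -8/221 (M(g) = -8/(272 - 51) = -8/221)
q = 582893/15 (q = 2 + (301*129 + 428/15) = 2 + (38829 + 428/15) = 2 + 582863/15 = 582893/15 ≈ 38860.)
q/M((8*A(-4))*5) = 582893/(15*(-8/221)) = (582893/15)*(-221/8) = -128819353/120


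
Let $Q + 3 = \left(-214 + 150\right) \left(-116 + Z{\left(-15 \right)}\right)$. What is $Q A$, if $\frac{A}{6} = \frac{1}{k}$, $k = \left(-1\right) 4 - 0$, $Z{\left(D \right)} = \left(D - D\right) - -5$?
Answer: $- \frac{21303}{2} \approx -10652.0$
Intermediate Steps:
$Z{\left(D \right)} = 5$ ($Z{\left(D \right)} = 0 + 5 = 5$)
$k = -4$ ($k = -4 + \left(-5 + 5\right) = -4 + 0 = -4$)
$Q = 7101$ ($Q = -3 + \left(-214 + 150\right) \left(-116 + 5\right) = -3 - -7104 = -3 + 7104 = 7101$)
$A = - \frac{3}{2}$ ($A = \frac{6}{-4} = 6 \left(- \frac{1}{4}\right) = - \frac{3}{2} \approx -1.5$)
$Q A = 7101 \left(- \frac{3}{2}\right) = - \frac{21303}{2}$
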